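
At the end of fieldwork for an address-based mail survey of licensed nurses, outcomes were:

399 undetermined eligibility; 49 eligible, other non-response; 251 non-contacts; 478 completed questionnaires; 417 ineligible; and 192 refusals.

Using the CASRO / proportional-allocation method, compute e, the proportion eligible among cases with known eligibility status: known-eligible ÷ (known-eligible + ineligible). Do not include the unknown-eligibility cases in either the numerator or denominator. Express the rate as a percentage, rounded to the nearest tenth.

69.9%

Known eligible = 478 + 192 + 251 + 49 = 970
e = 970 / (970 + 417) = 970 / 1387 = 0.6994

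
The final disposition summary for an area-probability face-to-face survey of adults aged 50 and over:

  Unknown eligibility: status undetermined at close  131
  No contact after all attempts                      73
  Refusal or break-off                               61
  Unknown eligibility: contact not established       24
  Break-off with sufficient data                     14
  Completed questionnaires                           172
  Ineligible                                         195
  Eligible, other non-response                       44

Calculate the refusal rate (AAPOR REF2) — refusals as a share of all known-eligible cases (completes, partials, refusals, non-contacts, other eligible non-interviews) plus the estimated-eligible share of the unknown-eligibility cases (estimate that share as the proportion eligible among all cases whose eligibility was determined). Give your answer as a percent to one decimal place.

Eligibility not determined = 24 + 131 = 155
Num → 61
Determined eligible → 172 + 14 + 61 + 73 + 44 = 364
e = 364 / (364 + 195) = 364 / 559 = 0.6512
Estimated eligible among unknowns → 0.6512 × 155 = 100.94
Denominator → 364 + 100.94 = 464.94
REF2 = 61 / 464.94 = 0.1312

13.1%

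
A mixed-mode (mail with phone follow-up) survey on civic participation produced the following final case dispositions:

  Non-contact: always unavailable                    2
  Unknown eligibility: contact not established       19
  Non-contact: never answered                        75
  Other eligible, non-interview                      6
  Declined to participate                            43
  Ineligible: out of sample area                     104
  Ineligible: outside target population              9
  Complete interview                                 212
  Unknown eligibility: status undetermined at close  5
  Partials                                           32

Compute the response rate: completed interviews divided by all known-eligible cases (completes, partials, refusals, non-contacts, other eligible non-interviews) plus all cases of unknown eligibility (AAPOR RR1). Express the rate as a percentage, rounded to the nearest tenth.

Non-contacts = 75 + 2 = 77
Unknown eligibility = 19 + 5 = 24
Not eligible = 9 + 104 = 113
Top: 212
Base: 212 + 32 + 43 + 77 + 6 + 24 = 394
RR1 = 212 / 394 = 0.5381

53.8%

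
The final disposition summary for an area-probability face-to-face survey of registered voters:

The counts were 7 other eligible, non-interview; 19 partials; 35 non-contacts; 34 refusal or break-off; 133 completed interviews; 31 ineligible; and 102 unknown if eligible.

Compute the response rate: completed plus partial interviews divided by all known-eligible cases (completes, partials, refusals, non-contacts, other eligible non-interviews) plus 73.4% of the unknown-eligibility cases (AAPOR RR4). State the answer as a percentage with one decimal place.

Numerator: 133 + 19 = 152
Eligible (known): 133 + 19 + 34 + 35 + 7 = 228
Estimated eligible among unknowns: 0.7340 × 102 = 74.87
Denom: 228 + 74.87 = 302.87
RR4 = 152 / 302.87 = 0.5019

50.2%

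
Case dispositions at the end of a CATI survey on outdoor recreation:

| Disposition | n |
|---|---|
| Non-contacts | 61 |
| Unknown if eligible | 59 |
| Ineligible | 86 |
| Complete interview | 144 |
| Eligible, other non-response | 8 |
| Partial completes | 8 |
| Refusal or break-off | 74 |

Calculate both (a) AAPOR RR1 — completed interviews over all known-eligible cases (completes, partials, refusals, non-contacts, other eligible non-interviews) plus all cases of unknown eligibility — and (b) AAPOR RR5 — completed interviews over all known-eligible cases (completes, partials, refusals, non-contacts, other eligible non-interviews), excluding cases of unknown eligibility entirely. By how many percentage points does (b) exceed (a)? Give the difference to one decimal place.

8.1

Top = 144
Base = 144 + 8 + 74 + 61 + 8 + 59 = 354
RR1 = 144 / 354 = 0.4068
Base = 144 + 8 + 74 + 61 + 8 = 295
RR5 = 144 / 295 = 0.4881
Difference = 48.81 − 40.68 = 8.13 percentage points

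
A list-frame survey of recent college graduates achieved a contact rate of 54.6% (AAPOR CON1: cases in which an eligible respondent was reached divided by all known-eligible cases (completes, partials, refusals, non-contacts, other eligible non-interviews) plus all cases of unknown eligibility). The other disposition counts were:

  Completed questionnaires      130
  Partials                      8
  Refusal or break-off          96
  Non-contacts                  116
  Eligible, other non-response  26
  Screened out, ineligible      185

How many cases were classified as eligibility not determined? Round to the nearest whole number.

Top → 130 + 8 + 96 + 26 = 260
CON1 = 260 / D = 0.546
D = 260 / 0.546 = 476.2
Rest of base = 376
eligibility not determined = 476.2 − 376 ≈ 100

100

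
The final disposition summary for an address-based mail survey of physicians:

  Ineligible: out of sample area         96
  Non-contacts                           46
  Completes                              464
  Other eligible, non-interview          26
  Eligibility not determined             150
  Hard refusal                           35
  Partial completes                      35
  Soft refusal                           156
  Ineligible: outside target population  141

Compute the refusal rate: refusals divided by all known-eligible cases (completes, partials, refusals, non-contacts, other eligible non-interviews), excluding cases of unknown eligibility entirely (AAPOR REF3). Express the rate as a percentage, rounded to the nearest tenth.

25.1%

Refused = 35 + 156 = 191
Ineligible = 141 + 96 = 237
Top = 191
Denom = 464 + 35 + 191 + 46 + 26 = 762
REF3 = 191 / 762 = 0.2507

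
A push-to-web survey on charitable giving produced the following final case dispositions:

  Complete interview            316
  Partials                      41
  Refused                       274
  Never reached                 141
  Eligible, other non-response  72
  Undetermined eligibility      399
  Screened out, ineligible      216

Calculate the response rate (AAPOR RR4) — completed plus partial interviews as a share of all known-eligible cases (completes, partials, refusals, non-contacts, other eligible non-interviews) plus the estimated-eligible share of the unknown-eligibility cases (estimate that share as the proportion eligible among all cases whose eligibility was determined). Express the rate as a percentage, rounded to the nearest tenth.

Num = 316 + 41 = 357
Known eligible = 316 + 41 + 274 + 141 + 72 = 844
e = 844 / (844 + 216) = 844 / 1060 = 0.7962
Estimated eligible among unknowns = 0.7962 × 399 = 317.68
Denominator = 844 + 317.68 = 1161.68
RR4 = 357 / 1161.68 = 0.3073

30.7%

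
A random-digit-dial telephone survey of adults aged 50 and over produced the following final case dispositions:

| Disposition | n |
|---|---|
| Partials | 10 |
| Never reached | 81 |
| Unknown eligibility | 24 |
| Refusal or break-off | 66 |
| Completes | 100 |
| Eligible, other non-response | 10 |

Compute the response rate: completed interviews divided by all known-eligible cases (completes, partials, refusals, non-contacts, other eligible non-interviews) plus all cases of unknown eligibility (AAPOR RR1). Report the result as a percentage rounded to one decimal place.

34.4%

Top = 100
Denom = 100 + 10 + 66 + 81 + 10 + 24 = 291
RR1 = 100 / 291 = 0.3436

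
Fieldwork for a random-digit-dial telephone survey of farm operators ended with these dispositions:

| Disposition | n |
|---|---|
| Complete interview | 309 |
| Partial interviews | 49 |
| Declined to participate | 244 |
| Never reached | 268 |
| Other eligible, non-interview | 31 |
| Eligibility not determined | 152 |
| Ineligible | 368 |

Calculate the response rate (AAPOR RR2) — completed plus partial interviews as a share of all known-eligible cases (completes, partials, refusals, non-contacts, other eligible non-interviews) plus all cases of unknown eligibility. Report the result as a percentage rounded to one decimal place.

Numerator → 309 + 49 = 358
Denominator → 309 + 49 + 244 + 268 + 31 + 152 = 1053
RR2 = 358 / 1053 = 0.3400

34.0%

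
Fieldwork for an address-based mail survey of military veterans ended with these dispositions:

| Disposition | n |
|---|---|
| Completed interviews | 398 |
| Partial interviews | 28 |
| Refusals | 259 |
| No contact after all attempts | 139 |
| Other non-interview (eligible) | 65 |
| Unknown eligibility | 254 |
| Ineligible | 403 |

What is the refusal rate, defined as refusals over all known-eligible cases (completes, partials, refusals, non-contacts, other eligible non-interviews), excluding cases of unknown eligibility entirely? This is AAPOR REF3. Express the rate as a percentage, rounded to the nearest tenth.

29.1%

Num: 259
Base: 398 + 28 + 259 + 139 + 65 = 889
REF3 = 259 / 889 = 0.2913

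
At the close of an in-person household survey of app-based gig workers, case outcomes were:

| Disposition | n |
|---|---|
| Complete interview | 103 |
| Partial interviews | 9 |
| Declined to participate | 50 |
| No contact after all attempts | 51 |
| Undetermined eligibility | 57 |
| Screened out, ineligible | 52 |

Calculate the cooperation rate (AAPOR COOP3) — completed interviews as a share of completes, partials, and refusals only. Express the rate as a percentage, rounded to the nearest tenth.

Num: 103
Denominator: 103 + 9 + 50 = 162
COOP3 = 103 / 162 = 0.6358

63.6%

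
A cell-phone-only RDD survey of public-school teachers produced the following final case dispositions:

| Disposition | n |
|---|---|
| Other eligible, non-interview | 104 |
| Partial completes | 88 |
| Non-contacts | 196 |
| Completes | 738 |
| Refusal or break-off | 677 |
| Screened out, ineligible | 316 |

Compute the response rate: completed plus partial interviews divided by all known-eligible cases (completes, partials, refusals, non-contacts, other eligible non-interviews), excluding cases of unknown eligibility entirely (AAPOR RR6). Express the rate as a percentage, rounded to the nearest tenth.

Num: 738 + 88 = 826
Base: 738 + 88 + 677 + 196 + 104 = 1803
RR6 = 826 / 1803 = 0.4581

45.8%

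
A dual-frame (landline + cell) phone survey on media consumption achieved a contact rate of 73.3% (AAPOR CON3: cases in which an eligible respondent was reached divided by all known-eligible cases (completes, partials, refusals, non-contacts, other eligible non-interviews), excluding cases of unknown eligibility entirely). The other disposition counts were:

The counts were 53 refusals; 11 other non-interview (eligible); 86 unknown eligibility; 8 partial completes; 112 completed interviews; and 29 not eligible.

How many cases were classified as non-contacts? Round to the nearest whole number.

67

Numerator → 112 + 8 + 53 + 11 = 184
CON3 = 184 / D = 0.733
D = 184 / 0.733 = 251.0
Rest of base = 184
non-contacts = 251.0 − 184 ≈ 67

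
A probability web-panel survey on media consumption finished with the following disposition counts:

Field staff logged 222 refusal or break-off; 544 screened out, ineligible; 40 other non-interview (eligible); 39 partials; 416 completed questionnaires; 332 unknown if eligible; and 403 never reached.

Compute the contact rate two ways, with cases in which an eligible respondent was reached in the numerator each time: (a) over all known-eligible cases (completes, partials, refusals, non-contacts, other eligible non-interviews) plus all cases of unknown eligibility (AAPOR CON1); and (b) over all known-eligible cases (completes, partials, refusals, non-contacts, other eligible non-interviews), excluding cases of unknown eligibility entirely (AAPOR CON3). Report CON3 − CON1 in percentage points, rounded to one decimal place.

14.6

Num → 416 + 39 + 222 + 40 = 717
Base → 416 + 39 + 222 + 403 + 40 + 332 = 1452
CON1 = 717 / 1452 = 0.4938
Base → 416 + 39 + 222 + 403 + 40 = 1120
CON3 = 717 / 1120 = 0.6402
Difference = 64.02 − 49.38 = 14.64 percentage points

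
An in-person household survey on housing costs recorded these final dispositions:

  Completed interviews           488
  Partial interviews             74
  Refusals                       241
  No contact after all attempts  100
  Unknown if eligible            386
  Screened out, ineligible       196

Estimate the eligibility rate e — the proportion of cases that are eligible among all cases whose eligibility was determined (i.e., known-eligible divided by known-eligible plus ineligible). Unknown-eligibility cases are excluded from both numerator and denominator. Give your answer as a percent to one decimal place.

Eligible (known) → 488 + 74 + 241 + 100 = 903
e = 903 / (903 + 196) = 903 / 1099 = 0.8217

82.2%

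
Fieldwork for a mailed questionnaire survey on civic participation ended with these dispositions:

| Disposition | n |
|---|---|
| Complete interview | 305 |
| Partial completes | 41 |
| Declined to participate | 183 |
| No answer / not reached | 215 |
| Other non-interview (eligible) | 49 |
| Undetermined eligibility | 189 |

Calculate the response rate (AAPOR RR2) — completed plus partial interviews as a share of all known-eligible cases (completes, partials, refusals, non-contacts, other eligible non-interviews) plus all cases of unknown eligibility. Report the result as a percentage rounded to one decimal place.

35.2%

Numerator: 305 + 41 = 346
Denominator: 305 + 41 + 183 + 215 + 49 + 189 = 982
RR2 = 346 / 982 = 0.3523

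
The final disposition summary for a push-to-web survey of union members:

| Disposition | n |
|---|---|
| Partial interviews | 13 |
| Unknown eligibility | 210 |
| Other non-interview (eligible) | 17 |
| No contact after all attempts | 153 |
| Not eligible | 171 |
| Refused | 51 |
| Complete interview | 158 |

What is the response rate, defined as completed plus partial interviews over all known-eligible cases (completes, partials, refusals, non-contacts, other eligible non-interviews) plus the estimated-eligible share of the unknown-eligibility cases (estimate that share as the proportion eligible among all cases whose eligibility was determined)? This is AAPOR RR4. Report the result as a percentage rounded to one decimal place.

31.8%

Num: 158 + 13 = 171
Known eligible: 158 + 13 + 51 + 153 + 17 = 392
e = 392 / (392 + 171) = 392 / 563 = 0.6963
e × U: 0.6963 × 210 = 146.22
Base: 392 + 146.22 = 538.22
RR4 = 171 / 538.22 = 0.3177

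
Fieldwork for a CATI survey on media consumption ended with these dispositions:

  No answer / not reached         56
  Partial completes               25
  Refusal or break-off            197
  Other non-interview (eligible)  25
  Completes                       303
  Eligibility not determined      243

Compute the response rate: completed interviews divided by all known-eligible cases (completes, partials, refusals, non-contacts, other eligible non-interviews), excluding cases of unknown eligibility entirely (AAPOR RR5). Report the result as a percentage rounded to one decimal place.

Num: 303
Denom: 303 + 25 + 197 + 56 + 25 = 606
RR5 = 303 / 606 = 0.5000

50.0%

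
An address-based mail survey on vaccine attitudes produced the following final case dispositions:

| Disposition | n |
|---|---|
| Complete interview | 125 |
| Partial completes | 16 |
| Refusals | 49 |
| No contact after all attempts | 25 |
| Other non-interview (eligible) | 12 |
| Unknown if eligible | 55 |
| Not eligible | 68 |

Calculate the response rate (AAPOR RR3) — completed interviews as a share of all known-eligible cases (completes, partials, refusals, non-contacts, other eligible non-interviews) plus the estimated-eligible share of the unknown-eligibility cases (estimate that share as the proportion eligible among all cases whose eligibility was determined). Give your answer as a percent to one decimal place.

Num: 125
Known eligible: 125 + 16 + 49 + 25 + 12 = 227
e = 227 / (227 + 68) = 227 / 295 = 0.7695
Estimated eligible among unknowns: 0.7695 × 55 = 42.32
Base: 227 + 42.32 = 269.32
RR3 = 125 / 269.32 = 0.4641

46.4%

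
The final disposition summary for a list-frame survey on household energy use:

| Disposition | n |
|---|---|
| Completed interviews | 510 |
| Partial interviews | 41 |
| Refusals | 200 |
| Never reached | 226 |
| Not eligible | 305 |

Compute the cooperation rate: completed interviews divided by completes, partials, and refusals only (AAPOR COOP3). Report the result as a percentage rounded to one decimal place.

67.9%

Num: 510
Base: 510 + 41 + 200 = 751
COOP3 = 510 / 751 = 0.6791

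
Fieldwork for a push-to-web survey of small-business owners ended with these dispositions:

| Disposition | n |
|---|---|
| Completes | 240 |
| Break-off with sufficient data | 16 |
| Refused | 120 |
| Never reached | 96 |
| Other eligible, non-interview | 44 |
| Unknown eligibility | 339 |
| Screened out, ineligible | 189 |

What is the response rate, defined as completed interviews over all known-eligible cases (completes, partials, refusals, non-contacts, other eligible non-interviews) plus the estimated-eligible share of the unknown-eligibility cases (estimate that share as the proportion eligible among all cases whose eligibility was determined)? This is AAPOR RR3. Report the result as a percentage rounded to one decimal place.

Num: 240
Known eligible: 240 + 16 + 120 + 96 + 44 = 516
e = 516 / (516 + 189) = 516 / 705 = 0.7319
Estimated eligible among unknowns: 0.7319 × 339 = 248.11
Denom: 516 + 248.11 = 764.11
RR3 = 240 / 764.11 = 0.3141

31.4%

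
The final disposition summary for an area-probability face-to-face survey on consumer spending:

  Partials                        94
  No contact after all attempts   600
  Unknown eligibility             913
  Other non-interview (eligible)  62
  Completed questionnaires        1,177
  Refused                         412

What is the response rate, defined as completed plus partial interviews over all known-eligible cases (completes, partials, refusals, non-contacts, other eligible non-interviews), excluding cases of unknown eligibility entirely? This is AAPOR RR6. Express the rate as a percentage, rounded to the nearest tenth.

54.2%

Top = 1177 + 94 = 1271
Denominator = 1177 + 94 + 412 + 600 + 62 = 2345
RR6 = 1271 / 2345 = 0.5420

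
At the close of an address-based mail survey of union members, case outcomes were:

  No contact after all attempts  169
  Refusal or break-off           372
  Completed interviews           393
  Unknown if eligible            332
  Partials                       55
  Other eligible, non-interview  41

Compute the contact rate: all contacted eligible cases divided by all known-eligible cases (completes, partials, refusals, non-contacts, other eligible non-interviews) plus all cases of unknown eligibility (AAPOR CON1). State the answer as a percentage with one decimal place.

Top: 393 + 55 + 372 + 41 = 861
Base: 393 + 55 + 372 + 169 + 41 + 332 = 1362
CON1 = 861 / 1362 = 0.6322

63.2%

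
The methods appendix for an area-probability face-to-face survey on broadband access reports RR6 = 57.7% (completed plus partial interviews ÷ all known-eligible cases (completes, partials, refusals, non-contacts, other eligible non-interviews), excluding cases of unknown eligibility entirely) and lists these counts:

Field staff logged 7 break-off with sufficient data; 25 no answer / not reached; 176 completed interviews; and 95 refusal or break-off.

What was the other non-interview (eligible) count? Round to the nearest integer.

Num = 176 + 7 = 183
RR6 = 183 / D = 0.577
D = 183 / 0.577 = 317.2
Remaining denominator categories sum to 303
other non-interview (eligible) = 317.2 − 303 ≈ 14

14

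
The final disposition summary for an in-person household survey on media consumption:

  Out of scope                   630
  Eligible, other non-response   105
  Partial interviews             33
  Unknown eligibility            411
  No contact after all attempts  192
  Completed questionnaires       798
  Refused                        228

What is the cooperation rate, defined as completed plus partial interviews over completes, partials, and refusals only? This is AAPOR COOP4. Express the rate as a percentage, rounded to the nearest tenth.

78.5%

Numerator: 798 + 33 = 831
Base: 798 + 33 + 228 = 1059
COOP4 = 831 / 1059 = 0.7847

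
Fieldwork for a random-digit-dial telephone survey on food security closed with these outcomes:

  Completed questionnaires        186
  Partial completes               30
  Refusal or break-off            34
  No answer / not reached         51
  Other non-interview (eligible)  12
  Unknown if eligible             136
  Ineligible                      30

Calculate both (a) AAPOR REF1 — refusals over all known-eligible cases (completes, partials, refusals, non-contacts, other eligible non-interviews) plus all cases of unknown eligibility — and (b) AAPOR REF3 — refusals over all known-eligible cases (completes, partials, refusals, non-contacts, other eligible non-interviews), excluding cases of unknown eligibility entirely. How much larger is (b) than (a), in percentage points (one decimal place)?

3.3

Numerator = 34
Denom = 186 + 30 + 34 + 51 + 12 + 136 = 449
REF1 = 34 / 449 = 0.0757
Denom = 186 + 30 + 34 + 51 + 12 = 313
REF3 = 34 / 313 = 0.1086
Difference = 10.86 − 7.57 = 3.29 percentage points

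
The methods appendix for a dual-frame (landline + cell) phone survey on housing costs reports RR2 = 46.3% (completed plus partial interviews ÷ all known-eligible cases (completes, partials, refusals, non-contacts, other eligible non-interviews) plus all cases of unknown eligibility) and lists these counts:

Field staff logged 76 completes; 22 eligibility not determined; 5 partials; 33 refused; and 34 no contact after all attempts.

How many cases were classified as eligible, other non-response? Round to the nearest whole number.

Top → 76 + 5 = 81
RR2 = 81 / D = 0.463
D = 81 / 0.463 = 174.9
Remaining denominator categories sum to 170
eligible, other non-response = 174.9 − 170 ≈ 5

5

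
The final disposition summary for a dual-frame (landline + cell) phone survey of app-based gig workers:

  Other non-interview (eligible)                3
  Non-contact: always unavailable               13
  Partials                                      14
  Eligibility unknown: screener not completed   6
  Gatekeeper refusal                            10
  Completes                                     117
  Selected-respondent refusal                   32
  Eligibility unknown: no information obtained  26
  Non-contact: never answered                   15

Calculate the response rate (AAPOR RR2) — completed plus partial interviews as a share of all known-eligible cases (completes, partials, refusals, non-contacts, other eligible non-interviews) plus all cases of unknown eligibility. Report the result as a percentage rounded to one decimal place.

Refused = 10 + 32 = 42
No answer / not reached = 15 + 13 = 28
Undetermined eligibility = 6 + 26 = 32
Num = 117 + 14 = 131
Denom = 117 + 14 + 42 + 28 + 3 + 32 = 236
RR2 = 131 / 236 = 0.5551

55.5%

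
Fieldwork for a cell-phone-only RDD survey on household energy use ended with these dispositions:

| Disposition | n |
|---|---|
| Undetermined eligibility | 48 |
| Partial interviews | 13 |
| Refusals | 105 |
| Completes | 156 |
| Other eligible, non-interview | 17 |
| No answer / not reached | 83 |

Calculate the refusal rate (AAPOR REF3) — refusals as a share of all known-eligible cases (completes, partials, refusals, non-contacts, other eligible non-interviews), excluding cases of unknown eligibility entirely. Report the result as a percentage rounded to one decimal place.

28.1%

Top: 105
Denom: 156 + 13 + 105 + 83 + 17 = 374
REF3 = 105 / 374 = 0.2807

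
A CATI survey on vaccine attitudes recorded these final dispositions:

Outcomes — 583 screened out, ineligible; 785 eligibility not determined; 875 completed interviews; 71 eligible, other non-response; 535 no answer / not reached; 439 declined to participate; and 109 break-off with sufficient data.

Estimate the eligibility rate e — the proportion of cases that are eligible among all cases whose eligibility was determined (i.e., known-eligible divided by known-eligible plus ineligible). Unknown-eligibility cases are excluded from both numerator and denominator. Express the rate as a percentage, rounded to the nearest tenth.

77.7%

Eligible (known) = 875 + 109 + 439 + 535 + 71 = 2029
e = 2029 / (2029 + 583) = 2029 / 2612 = 0.7768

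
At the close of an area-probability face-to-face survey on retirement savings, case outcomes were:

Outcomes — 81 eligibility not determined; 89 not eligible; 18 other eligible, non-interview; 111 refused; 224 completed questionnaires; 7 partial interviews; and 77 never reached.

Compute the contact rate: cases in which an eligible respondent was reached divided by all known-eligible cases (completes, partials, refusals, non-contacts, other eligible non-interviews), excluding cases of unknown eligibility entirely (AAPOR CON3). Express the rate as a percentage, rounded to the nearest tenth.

Top: 224 + 7 + 111 + 18 = 360
Denominator: 224 + 7 + 111 + 77 + 18 = 437
CON3 = 360 / 437 = 0.8238

82.4%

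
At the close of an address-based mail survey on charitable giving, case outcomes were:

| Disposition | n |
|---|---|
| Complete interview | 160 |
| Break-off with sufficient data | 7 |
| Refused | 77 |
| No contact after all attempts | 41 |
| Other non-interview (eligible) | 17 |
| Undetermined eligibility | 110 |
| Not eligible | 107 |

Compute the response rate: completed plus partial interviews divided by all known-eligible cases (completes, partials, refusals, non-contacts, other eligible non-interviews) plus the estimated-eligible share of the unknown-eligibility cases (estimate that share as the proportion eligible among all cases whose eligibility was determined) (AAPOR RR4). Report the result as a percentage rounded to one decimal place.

Numerator → 160 + 7 = 167
Eligible (known) → 160 + 7 + 77 + 41 + 17 = 302
e = 302 / (302 + 107) = 302 / 409 = 0.7384
Estimated eligible among unknowns → 0.7384 × 110 = 81.22
Denominator → 302 + 81.22 = 383.22
RR4 = 167 / 383.22 = 0.4358

43.6%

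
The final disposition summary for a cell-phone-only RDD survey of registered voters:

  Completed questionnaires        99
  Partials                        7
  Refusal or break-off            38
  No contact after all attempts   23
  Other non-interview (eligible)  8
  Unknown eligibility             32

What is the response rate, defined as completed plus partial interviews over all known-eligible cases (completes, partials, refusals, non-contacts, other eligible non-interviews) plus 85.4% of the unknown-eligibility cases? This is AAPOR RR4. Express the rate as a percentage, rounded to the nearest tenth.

52.4%

Top = 99 + 7 = 106
Known eligible = 99 + 7 + 38 + 23 + 8 = 175
Eligible share of unknowns = 0.8540 × 32 = 27.33
Base = 175 + 27.33 = 202.33
RR4 = 106 / 202.33 = 0.5239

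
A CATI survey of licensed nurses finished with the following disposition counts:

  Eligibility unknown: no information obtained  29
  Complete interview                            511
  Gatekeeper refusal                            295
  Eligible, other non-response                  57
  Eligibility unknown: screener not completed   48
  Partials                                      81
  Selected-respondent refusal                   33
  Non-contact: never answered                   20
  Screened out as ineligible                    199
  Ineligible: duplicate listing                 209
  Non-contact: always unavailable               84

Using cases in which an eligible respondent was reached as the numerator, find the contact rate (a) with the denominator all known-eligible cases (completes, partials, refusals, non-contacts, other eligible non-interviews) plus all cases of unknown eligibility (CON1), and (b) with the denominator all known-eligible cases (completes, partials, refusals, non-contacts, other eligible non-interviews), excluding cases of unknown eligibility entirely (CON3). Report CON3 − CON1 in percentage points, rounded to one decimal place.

6.0

Refusals = 295 + 33 = 328
Never reached = 20 + 84 = 104
Unknown eligibility = 48 + 29 = 77
Ineligible = 199 + 209 = 408
Num = 511 + 81 + 328 + 57 = 977
Base = 511 + 81 + 328 + 104 + 57 + 77 = 1158
CON1 = 977 / 1158 = 0.8437
Base = 511 + 81 + 328 + 104 + 57 = 1081
CON3 = 977 / 1081 = 0.9038
Difference = 90.38 − 84.37 = 6.01 percentage points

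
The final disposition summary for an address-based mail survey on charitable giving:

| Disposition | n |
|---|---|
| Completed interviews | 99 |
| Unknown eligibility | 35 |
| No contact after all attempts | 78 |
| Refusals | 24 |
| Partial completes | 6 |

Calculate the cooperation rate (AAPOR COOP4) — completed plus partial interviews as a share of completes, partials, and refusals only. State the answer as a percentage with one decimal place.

81.4%

Top = 99 + 6 = 105
Denominator = 99 + 6 + 24 = 129
COOP4 = 105 / 129 = 0.8140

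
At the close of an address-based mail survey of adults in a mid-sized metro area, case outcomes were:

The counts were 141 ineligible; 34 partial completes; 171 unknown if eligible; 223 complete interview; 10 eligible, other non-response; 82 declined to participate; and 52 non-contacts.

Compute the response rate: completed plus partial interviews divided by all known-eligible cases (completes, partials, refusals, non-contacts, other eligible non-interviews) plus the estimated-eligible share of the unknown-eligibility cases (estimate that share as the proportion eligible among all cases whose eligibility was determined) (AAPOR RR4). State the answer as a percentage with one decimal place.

Top = 223 + 34 = 257
Known eligible = 223 + 34 + 82 + 52 + 10 = 401
e = 401 / (401 + 141) = 401 / 542 = 0.7399
Estimated eligible among unknowns = 0.7399 × 171 = 126.52
Denominator = 401 + 126.52 = 527.52
RR4 = 257 / 527.52 = 0.4872

48.7%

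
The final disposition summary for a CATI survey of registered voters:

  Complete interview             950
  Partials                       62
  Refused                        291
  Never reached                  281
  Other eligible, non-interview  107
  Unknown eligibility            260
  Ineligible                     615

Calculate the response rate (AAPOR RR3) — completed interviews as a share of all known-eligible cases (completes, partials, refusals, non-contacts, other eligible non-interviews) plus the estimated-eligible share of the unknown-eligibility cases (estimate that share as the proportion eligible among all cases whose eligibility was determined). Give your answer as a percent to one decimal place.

50.5%

Num → 950
Determined eligible → 950 + 62 + 291 + 281 + 107 = 1691
e = 1691 / (1691 + 615) = 1691 / 2306 = 0.7333
e × U → 0.7333 × 260 = 190.66
Denominator → 1691 + 190.66 = 1881.66
RR3 = 950 / 1881.66 = 0.5049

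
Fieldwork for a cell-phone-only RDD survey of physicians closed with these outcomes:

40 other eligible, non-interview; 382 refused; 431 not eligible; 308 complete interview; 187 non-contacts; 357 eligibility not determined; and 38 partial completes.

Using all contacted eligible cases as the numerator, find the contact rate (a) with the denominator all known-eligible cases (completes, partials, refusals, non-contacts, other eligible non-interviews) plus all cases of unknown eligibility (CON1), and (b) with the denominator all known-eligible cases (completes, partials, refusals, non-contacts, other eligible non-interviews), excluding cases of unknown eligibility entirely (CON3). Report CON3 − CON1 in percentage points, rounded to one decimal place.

Num = 308 + 38 + 382 + 40 = 768
Denom = 308 + 38 + 382 + 187 + 40 + 357 = 1312
CON1 = 768 / 1312 = 0.5854
Denom = 308 + 38 + 382 + 187 + 40 = 955
CON3 = 768 / 955 = 0.8042
Difference = 80.42 − 58.54 = 21.88 percentage points

21.9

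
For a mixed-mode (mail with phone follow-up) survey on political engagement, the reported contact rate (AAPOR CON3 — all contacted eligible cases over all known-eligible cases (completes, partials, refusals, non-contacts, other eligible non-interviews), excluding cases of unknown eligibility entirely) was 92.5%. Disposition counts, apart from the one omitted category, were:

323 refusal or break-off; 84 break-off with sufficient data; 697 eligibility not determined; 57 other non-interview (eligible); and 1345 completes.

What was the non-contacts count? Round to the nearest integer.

Top → 1345 + 84 + 323 + 57 = 1809
CON3 = 1809 / D = 0.925
D = 1809 / 0.925 = 1955.7
Remaining denominator categories sum to 1809
non-contacts = 1955.7 − 1809 ≈ 147

147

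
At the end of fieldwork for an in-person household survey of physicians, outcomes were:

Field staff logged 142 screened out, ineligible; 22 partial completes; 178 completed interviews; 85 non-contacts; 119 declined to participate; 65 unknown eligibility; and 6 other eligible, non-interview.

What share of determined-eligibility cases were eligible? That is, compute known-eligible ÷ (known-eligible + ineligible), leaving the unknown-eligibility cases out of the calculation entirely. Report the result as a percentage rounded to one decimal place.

74.3%

Determined eligible: 178 + 22 + 119 + 85 + 6 = 410
e = 410 / (410 + 142) = 410 / 552 = 0.7428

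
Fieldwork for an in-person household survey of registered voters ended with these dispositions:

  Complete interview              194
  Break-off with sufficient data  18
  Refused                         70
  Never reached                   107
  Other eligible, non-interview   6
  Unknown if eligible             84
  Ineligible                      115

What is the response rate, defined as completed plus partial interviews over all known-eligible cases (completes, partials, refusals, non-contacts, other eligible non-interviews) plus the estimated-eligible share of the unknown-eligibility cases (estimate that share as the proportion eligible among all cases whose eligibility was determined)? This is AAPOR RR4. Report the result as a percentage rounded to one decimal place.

46.1%

Top → 194 + 18 = 212
Determined eligible → 194 + 18 + 70 + 107 + 6 = 395
e = 395 / (395 + 115) = 395 / 510 = 0.7745
Eligible share of unknowns → 0.7745 × 84 = 65.06
Base → 395 + 65.06 = 460.06
RR4 = 212 / 460.06 = 0.4608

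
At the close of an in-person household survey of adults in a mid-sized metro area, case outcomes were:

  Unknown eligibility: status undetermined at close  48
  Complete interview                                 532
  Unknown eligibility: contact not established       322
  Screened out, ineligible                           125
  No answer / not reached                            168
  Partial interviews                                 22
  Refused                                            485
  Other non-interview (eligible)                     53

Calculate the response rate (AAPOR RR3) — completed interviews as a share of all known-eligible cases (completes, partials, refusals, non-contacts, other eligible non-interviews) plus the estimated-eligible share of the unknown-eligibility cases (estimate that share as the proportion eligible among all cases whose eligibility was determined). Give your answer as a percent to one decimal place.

33.3%

Undetermined eligibility = 322 + 48 = 370
Numerator = 532
Known eligible = 532 + 22 + 485 + 168 + 53 = 1260
e = 1260 / (1260 + 125) = 1260 / 1385 = 0.9097
Estimated eligible among unknowns = 0.9097 × 370 = 336.59
Denominator = 1260 + 336.59 = 1596.59
RR3 = 532 / 1596.59 = 0.3332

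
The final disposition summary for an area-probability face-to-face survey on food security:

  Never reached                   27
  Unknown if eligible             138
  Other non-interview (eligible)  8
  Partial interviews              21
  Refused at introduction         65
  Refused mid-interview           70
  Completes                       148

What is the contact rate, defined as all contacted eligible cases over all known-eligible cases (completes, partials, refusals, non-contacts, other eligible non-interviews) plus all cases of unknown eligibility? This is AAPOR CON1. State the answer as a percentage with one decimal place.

65.4%

Refused = 65 + 70 = 135
Top: 148 + 21 + 135 + 8 = 312
Denom: 148 + 21 + 135 + 27 + 8 + 138 = 477
CON1 = 312 / 477 = 0.6541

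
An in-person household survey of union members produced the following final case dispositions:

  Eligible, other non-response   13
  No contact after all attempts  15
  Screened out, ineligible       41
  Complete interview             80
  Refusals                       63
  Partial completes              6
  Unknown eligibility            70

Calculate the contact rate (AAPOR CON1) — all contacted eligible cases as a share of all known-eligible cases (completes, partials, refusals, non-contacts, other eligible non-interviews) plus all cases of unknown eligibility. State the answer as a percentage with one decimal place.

65.6%

Numerator → 80 + 6 + 63 + 13 = 162
Denom → 80 + 6 + 63 + 15 + 13 + 70 = 247
CON1 = 162 / 247 = 0.6559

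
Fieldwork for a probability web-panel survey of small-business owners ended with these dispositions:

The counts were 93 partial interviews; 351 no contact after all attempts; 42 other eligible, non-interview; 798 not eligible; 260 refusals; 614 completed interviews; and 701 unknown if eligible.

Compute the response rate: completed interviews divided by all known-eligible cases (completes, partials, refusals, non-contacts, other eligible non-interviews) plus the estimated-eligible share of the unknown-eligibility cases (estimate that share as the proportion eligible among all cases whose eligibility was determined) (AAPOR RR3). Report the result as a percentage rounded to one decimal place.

Top: 614
Determined eligible: 614 + 93 + 260 + 351 + 42 = 1360
e = 1360 / (1360 + 798) = 1360 / 2158 = 0.6302
e × U: 0.6302 × 701 = 441.77
Base: 1360 + 441.77 = 1801.77
RR3 = 614 / 1801.77 = 0.3408

34.1%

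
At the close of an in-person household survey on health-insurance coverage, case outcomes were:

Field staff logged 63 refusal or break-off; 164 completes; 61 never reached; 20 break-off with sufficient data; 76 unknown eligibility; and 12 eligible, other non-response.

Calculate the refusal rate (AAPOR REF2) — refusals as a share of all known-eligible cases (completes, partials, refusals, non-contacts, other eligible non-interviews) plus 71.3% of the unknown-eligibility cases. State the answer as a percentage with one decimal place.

16.8%

Numerator → 63
Determined eligible → 164 + 20 + 63 + 61 + 12 = 320
e × U → 0.7130 × 76 = 54.19
Denominator → 320 + 54.19 = 374.19
REF2 = 63 / 374.19 = 0.1684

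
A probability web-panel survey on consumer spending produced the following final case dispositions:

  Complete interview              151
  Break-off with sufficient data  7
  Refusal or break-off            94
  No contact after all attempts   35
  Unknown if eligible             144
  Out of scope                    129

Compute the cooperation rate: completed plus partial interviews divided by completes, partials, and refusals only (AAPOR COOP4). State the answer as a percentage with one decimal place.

Num → 151 + 7 = 158
Denom → 151 + 7 + 94 = 252
COOP4 = 158 / 252 = 0.6270

62.7%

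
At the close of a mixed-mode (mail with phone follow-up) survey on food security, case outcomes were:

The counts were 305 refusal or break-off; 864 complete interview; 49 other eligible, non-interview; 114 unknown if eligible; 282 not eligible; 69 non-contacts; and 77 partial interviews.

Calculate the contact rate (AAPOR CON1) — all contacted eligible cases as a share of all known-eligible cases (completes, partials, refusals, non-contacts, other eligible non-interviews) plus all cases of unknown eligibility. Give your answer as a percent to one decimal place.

Top → 864 + 77 + 305 + 49 = 1295
Denom → 864 + 77 + 305 + 69 + 49 + 114 = 1478
CON1 = 1295 / 1478 = 0.8762

87.6%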